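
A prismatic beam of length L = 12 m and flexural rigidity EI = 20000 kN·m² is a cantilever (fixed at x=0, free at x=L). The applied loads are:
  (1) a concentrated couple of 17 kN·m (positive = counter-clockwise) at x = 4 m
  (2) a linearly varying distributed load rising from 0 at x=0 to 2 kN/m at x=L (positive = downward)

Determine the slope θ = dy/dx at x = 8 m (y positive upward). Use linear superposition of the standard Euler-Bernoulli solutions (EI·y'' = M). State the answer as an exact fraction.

Load 1 — applied couple M₀=17 kN·m at a=4 m (b=L-a=8):
  θ_1 = M₀a/EI  [x>a] = 17·4/20000 = 17/5000 rad
Load 2 — triangular load w₀=2 kN/m (0→w₀ over full span):
  θ_2 = (w₀Lx²/4-w₀L²x/3-w₀x⁴/(24L))/EI = (2·12·8²/4-2·12²·8/3-2·8⁴/(24·12))/20000 = -116/5625 rad
Superposition: θ = Σ θ_i = -31/1800 rad ≈ -0.017222 rad

θ(8) = -31/1800 rad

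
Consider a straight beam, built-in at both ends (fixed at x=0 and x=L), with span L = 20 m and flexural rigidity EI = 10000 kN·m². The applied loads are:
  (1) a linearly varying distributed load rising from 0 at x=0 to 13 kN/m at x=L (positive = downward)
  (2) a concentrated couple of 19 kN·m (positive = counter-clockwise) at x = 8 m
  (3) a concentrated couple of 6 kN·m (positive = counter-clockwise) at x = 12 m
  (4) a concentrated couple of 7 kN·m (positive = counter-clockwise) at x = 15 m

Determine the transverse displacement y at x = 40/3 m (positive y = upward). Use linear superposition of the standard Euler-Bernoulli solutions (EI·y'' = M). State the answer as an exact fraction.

Load 1 — triangular load w₀=13 kN/m (0→w₀ over full span):
  y_1 = -w₀x²(L-x)²(x+2L)/(120LEI) = -13·(40/3)²·(20-(40/3))²·((40/3)+2·20)/(120·20·10000) = -832/3645 m
Load 2 — applied couple M₀=19 kN·m at a=8 m (b=L-a=12):
  y_2 = (R_Ax³/6 - M_Ax²/2 - M₀(x-a)²/2)/EI  [x>a] with R_A=171/125, M_A=57/25 = ((171/125)·(40/3)³/6 - (57/25)·(40/3)²/2 - 19·((40/3)-8)²/2)/10000 = 38/5625 m
Load 3 — applied couple M₀=6 kN·m at a=12 m (b=L-a=8):
  y_3 = (R_Ax³/6 - M_Ax²/2 - M₀(x-a)²/2)/EI  [x>a] with R_A=54/125, M_A=48/25 = ((54/125)·(40/3)³/6 - (48/25)·(40/3)²/2 - 6·((40/3)-12)²/2)/10000 = -1/1875 m
Load 4 — applied couple M₀=7 kN·m at a=15 m (b=L-a=5):
  y_4 = (R_Ax³/6 - M_Ax²/2)/EI  [x≤a] with R_A=63/160, M_A=35/16 = ((63/160)·(40/3)³/6 - (35/16)·(40/3)²/2)/10000 = -7/1800 m
Superposition: y = Σ y_i = -164699/729000 m ≈ -0.225925 m

y(40/3) = -164699/729000 m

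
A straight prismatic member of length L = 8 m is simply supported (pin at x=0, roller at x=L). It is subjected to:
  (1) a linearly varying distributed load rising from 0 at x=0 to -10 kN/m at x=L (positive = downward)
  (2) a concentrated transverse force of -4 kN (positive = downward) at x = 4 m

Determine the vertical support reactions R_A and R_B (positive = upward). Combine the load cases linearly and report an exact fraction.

Load 1 — triangular load w₀=-10 kN/m (0→w₀ over full span):
  R_A = w₀L/6 = (-10)·8/6 = -40/3 kN
  R_B = w₀L/3 = (-10)·8/3 = -80/3 kN
Load 2 — point force P=-4 kN at a=4 m (b=L-a=4):
  R_A = Pb/L = (-4)·4/8 = -2 kN
  R_B = Pa/L = (-4)·4/8 = -2 kN
Superposition: R_A = -46/3 kN, R_B = -86/3 kN

R_A = -46/3 kN, R_B = -86/3 kN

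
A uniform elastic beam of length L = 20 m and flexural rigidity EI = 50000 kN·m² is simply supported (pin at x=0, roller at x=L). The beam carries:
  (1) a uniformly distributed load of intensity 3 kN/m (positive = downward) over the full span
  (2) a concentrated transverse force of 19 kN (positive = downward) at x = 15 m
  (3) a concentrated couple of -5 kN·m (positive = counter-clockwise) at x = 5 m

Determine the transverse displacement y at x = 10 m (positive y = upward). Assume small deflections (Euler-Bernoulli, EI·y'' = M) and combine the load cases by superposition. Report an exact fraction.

y(10) = -409/2400 m

Load 1 — uniform load w=3 kN/m over full span:
  y_1 = -wx(L³-2Lx²+x³)/(24EI) = -3·10·(20³-2·20·10²+10³)/(24·50000) = -1/8 m
Load 2 — point force P=19 kN at a=15 m (b=L-a=5):
  y_2 = -Pbx(L²-b²-x²)/(6LEI)  [x≤a] = -19·5·10·(20²-5²-10²)/(6·20·50000) = -209/4800 m
Load 3 — applied couple M₀=-5 kN·m at a=5 m (b=L-a=15):
  y_3 = (M₀x³/(6L)-M₀(x-a)²/2+C₁x)/EI  [x>a] with C₁=M₀(3b²-L²)/(6L)=-275/24 = ((-5)·10³/(6·20)-(-5)·(10-5)²/2+(-275/24)·10)/50000 = -3/1600 m
Superposition: y = Σ y_i = -409/2400 m ≈ -0.170417 m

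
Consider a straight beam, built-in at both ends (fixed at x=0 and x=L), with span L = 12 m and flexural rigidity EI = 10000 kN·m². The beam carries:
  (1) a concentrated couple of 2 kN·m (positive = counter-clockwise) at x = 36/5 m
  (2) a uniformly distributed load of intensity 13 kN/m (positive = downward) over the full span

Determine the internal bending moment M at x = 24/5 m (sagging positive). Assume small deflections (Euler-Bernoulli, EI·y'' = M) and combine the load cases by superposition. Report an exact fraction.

Load 1 — applied couple M₀=2 kN·m at a=36/5 m (b=L-a=24/5):
  M_1 = R_Ax - M_A  [x≤a] with R_A=6/25, M_A=16/25 = (6/25)·(24/5) - (16/25) = 64/125 kN·m
Load 2 — uniform load w=13 kN/m over full span:
  M_2 = wLx/2 - wL²/12 - wx²/2 = 13·12·(24/5)/2 - 13·12²/12 - 13·(24/5)²/2 = 1716/25 kN·m
Superposition: M = Σ M_i = 8644/125 kN·m ≈ 69.152000 kN·m

M(24/5) = 8644/125 kN·m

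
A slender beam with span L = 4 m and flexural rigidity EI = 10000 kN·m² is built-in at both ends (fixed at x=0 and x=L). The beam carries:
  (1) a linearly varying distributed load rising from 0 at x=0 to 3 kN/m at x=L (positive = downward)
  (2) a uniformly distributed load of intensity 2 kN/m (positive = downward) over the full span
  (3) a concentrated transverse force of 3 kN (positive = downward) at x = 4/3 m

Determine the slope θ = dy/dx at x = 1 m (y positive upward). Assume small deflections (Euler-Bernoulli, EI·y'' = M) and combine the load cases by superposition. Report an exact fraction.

Load 1 — triangular load w₀=3 kN/m (0→w₀ over full span):
  θ_1 = -w₀(2x(L-x)(L-2x)(x+2L)+x²(L-x)²)/(120LEI) = -3·(2·1·(4-1)·(4-2·1)·(1+2·4)+1²·(4-1)²)/(120·4·10000) = -117/1600000 rad
Load 2 — uniform load w=2 kN/m over full span:
  θ_2 = -wx(L-x)(L-2x)/(12EI) = -2·1·(4-1)·(4-2·1)/(12·10000) = -1/10000 rad
Load 3 — point force P=3 kN at a=4/3 m (b=L-a=8/3):
  θ_3 = -Pb²x(2aL-(3a+b)x)/(2L³EI)  [x≤a] = -3·(8/3)²·1·(2·(4/3)·4-(3·(4/3)+(8/3))·1)/(2·4³·10000) = -1/15000 rad
Superposition: θ = Σ θ_i = -1151/4800000 rad ≈ -0.000240 rad

θ(1) = -1151/4800000 rad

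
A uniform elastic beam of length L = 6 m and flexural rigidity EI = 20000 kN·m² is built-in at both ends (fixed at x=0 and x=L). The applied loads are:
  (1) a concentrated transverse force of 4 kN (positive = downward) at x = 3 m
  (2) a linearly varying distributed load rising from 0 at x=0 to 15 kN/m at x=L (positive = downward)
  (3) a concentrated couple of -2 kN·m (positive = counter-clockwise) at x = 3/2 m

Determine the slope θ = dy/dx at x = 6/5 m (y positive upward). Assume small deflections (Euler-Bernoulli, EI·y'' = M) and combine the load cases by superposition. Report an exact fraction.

θ(6/5) = -117/156250 rad

Load 1 — point force P=4 kN at a=3 m (b=L-a=3):
  θ_1 = -Pb²x(2aL-(3a+b)x)/(2L³EI)  [x≤a] = -4·3²·(6/5)·(2·3·6-(3·3+3)·(6/5))/(2·6³·20000) = -27/250000 rad
Load 2 — triangular load w₀=15 kN/m (0→w₀ over full span):
  θ_2 = -w₀(2x(L-x)(L-2x)(x+2L)+x²(L-x)²)/(120LEI) = -15·(2·(6/5)·(6-(6/5))·(6-2·(6/5))·((6/5)+2·6)+(6/5)²·(6-(6/5))²)/(120·6·20000) = -189/312500 rad
Load 3 — applied couple M₀=-2 kN·m at a=3/2 m (b=L-a=9/2):
  θ_3 = (R_Ax²/2 - M_Ax)/EI  [x≤a] with R_A=-3/8, M_A=3/8 = ((-3/8)·(6/5)²/2 - (3/8)·(6/5))/20000 = -9/250000 rad
Superposition: θ = Σ θ_i = -117/156250 rad ≈ -0.000749 rad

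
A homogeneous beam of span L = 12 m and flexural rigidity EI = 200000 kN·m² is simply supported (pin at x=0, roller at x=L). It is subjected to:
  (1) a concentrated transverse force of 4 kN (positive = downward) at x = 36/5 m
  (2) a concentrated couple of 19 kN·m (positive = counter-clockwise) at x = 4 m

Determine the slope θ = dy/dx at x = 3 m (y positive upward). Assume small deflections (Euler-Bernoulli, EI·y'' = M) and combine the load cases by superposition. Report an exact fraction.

Load 1 — point force P=4 kN at a=36/5 m (b=L-a=24/5):
  θ_1 = -Pb(L²-b²-3x²)/(6LEI)  [x≤a] = -4·(24/5)·(12²-(24/5)²-3·3²)/(6·12·200000) = -783/6250000 rad
Load 2 — applied couple M₀=19 kN·m at a=4 m (b=L-a=8):
  θ_2 = (M₀x²/(2L)+C₁)/EI  [x≤a] with C₁=M₀(3b²-L²)/(6L)=38/3 = (19·3²/(2·12)+(38/3))/200000 = 19/192000 rad
Superposition: θ = Σ θ_i = -15793/600000000 rad ≈ -0.000026 rad

θ(3) = -15793/600000000 rad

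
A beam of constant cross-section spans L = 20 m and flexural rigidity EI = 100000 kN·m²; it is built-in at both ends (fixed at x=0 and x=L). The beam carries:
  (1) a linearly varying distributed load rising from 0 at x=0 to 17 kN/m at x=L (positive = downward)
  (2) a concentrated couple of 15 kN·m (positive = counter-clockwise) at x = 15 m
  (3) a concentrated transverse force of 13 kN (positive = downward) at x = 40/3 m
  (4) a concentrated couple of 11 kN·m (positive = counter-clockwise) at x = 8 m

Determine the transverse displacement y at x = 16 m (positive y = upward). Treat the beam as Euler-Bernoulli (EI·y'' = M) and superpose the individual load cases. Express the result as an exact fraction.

Load 1 — triangular load w₀=17 kN/m (0→w₀ over full span):
  y_1 = -w₀x²(L-x)²(x+2L)/(120LEI) = -17·16²·(20-16)²·(16+2·20)/(120·20·100000) = -3808/234375 m
Load 2 — applied couple M₀=15 kN·m at a=15 m (b=L-a=5):
  y_2 = (R_Ax³/6 - M_Ax²/2 - M₀(x-a)²/2)/EI  [x>a] with R_A=27/32, M_A=75/16 = ((27/32)·16³/6 - (75/16)·16²/2 - 15·(16-15)²/2)/100000 = -63/200000 m
Load 3 — point force P=13 kN at a=40/3 m (b=L-a=20/3):
  y_3 = -Pa²(L-x)²(3bL-(3b+a)(L-x))/(6L³EI)  [x>a] = -13·(40/3)²·(20-16)²·(3·(20/3)·20-(3·(20/3)+(40/3))·(20-16))/(6·20³·100000) = -104/50625 m
Load 4 — applied couple M₀=11 kN·m at a=8 m (b=L-a=12):
  y_4 = (R_Ax³/6 - M_Ax²/2 - M₀(x-a)²/2)/EI  [x>a] with R_A=99/125, M_A=33/25 = ((99/125)·16³/6 - (33/25)·16²/2 - 11·(16-8)²/2)/100000 = 77/390625 m
Superposition: y = Σ y_i = -37299827/2025000000 m ≈ -0.018420 m

y(16) = -37299827/2025000000 m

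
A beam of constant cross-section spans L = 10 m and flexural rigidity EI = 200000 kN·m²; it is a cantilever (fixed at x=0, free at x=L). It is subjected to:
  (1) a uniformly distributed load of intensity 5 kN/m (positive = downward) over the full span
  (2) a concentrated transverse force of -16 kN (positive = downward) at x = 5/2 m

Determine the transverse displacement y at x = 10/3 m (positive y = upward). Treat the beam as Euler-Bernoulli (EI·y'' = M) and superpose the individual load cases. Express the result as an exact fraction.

y(10/3) = -1907/388800 m

Load 1 — uniform load w=5 kN/m over full span:
  y_1 = -wx²(x²-4Lx+6L²)/(24EI) = -5·(10/3)²·((10/3)²-4·10·(10/3)+6·10²)/(24·200000) = -43/7776 m
Load 2 — point force P=-16 kN at a=5/2 m (b=L-a=15/2):
  y_2 = -Pa²(3x-a)/(6EI)  [x>a] = -(-16)·(5/2)²·(3·(10/3)-(5/2))/(6·200000) = 1/1600 m
Superposition: y = Σ y_i = -1907/388800 m ≈ -0.004905 m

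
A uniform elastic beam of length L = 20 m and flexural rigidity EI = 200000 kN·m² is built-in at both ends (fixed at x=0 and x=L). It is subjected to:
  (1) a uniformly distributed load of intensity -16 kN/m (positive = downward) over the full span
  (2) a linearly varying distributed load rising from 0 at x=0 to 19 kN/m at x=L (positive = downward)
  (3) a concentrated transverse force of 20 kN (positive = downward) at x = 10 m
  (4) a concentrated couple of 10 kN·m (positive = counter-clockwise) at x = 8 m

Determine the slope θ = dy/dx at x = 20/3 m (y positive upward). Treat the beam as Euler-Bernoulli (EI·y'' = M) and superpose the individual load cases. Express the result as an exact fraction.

θ(20/3) = 1417/1518750 rad

Load 1 — uniform load w=-16 kN/m over full span:
  θ_1 = -wx(L-x)(L-2x)/(12EI) = -(-16)·(20/3)·(20-(20/3))·(20-2·(20/3))/(12·200000) = 8/2025 rad
Load 2 — triangular load w₀=19 kN/m (0→w₀ over full span):
  θ_2 = -w₀(2x(L-x)(L-2x)(x+2L)+x²(L-x)²)/(120LEI) = -19·(2·(20/3)·(20-(20/3))·(20-2·(20/3))·((20/3)+2·20)+(20/3)²·(20-(20/3))²)/(120·20·200000) = -76/30375 rad
Load 3 — point force P=20 kN at a=10 m (b=L-a=10):
  θ_3 = -Pb²x(2aL-(3a+b)x)/(2L³EI)  [x≤a] = -20·10²·(20/3)·(2·10·20-(3·10+10)·(20/3))/(2·20³·200000) = -1/1800 rad
Load 4 — applied couple M₀=10 kN·m at a=8 m (b=L-a=12):
  θ_4 = (R_Ax²/2 - M_Ax)/EI  [x≤a] with R_A=18/25, M_A=6/5 = ((18/25)·(20/3)²/2 - (6/5)·(20/3))/200000 = 1/25000 rad
Superposition: θ = Σ θ_i = 1417/1518750 rad ≈ 0.000933 rad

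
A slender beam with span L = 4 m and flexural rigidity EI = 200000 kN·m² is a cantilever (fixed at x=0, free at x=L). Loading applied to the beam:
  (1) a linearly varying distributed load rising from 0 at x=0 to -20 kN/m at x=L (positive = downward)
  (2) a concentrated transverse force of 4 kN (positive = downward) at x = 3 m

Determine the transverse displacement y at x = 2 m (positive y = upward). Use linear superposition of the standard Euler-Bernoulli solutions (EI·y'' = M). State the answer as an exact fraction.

y(2) = 107/150000 m

Load 1 — triangular load w₀=-20 kN/m (0→w₀ over full span):
  y_1 = (w₀Lx³/12-w₀L²x²/6-w₀x⁵/(120L))/EI = ((-20)·4·2³/12-(-20)·4²·2²/6-(-20)·2⁵/(120·4))/200000 = 121/150000 m
Load 2 — point force P=4 kN at a=3 m (b=L-a=1):
  y_2 = -Px²(3a-x)/(6EI)  [x≤a] = -4·2²·(3·3-2)/(6·200000) = -7/75000 m
Superposition: y = Σ y_i = 107/150000 m ≈ 0.000713 m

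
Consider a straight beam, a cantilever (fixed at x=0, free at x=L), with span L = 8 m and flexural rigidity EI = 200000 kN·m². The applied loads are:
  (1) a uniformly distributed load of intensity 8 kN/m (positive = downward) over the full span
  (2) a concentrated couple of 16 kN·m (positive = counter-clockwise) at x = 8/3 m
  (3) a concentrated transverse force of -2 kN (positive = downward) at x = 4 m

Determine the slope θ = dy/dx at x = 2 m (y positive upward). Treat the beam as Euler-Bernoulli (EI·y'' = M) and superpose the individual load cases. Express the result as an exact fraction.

Load 1 — uniform load w=8 kN/m over full span:
  θ_1 = -wx(x²-3Lx+3L²)/(6EI) = -8·2·(2²-3·8·2+3·8²)/(6·200000) = -37/18750 rad
Load 2 — applied couple M₀=16 kN·m at a=8/3 m (b=L-a=16/3):
  θ_2 = M₀x/EI  [x≤a] = 16·2/200000 = 1/6250 rad
Load 3 — point force P=-2 kN at a=4 m (b=L-a=4):
  θ_3 = -Px(2a-x)/(2EI)  [x≤a] = -(-2)·2·(2·4-2)/(2·200000) = 3/50000 rad
Superposition: θ = Σ θ_i = -263/150000 rad ≈ -0.001753 rad

θ(2) = -263/150000 rad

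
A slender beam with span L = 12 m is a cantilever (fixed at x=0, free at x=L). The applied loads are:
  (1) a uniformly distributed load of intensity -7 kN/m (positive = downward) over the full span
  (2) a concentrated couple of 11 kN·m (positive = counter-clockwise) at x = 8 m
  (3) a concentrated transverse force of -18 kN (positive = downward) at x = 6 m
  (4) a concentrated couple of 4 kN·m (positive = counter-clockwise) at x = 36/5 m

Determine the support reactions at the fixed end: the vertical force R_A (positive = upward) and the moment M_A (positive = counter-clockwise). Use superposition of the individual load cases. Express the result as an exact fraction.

R_A = -102 kN, M_A = -627 kN·m

Load 1 — uniform load w=-7 kN/m over full span:
  R_A = wL = (-7)·12 = -84 kN
  M_A = wL²/2 = (-7)·12²/2 = -504 kN·m
Load 2 — applied couple M₀=11 kN·m at a=8 m (b=L-a=4):
  R_A = 0 kN
  M_A = -M₀ = -11 kN·m
Load 3 — point force P=-18 kN at a=6 m (b=L-a=6):
  R_A = P = (-18) = -18 kN
  M_A = Pa = (-18)·6 = -108 kN·m
Load 4 — applied couple M₀=4 kN·m at a=36/5 m (b=L-a=24/5):
  R_A = 0 kN
  M_A = -M₀ = -4 kN·m
Superposition: R_A = -102 kN, M_A = -627 kN·m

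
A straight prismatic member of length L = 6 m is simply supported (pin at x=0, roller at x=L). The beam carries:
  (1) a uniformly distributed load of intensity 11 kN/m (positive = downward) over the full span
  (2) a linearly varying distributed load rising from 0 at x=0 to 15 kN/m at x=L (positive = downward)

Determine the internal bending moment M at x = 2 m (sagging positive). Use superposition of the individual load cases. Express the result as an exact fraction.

M(2) = 212/3 kN·m

Load 1 — uniform load w=11 kN/m over full span:
  M_1 = wx(L-x)/2 = 11·2·(6-2)/2 = 44 kN·m
Load 2 — triangular load w₀=15 kN/m (0→w₀ over full span):
  M_2 = w₀Lx/6 - w₀x³/(6L) = 15·6·2/6 - 15·2³/(6·6) = 80/3 kN·m
Superposition: M = Σ M_i = 212/3 kN·m ≈ 70.666667 kN·m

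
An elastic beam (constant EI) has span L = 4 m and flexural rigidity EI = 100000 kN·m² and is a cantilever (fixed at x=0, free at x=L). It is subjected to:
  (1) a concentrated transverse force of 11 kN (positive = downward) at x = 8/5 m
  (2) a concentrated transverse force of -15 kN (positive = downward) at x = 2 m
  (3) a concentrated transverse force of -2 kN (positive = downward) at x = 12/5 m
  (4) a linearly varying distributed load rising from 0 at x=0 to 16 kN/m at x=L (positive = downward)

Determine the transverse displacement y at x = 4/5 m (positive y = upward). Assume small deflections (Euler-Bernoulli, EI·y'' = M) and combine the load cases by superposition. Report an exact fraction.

y(4/5) = -57407/292968750 m

Load 1 — point force P=11 kN at a=8/5 m (b=L-a=12/5):
  y_1 = -Px²(3a-x)/(6EI)  [x≤a] = -11·(4/5)²·(3·(8/5)-(4/5))/(6·100000) = -11/234375 m
Load 2 — point force P=-15 kN at a=2 m (b=L-a=2):
  y_2 = -Px²(3a-x)/(6EI)  [x≤a] = -(-15)·(4/5)²·(3·2-(4/5))/(6·100000) = 13/156250 m
Load 3 — point force P=-2 kN at a=12/5 m (b=L-a=8/5):
  y_3 = -Px²(3a-x)/(6EI)  [x≤a] = -(-2)·(4/5)²·(3·(12/5)-(4/5))/(6·100000) = 16/1171875 m
Load 4 — triangular load w₀=16 kN/m (0→w₀ over full span):
  y_4 = (w₀Lx³/12-w₀L²x²/6-w₀x⁵/(120L))/EI = (16·4·(4/5)³/12-16·4²·(4/5)²/6-16·(4/5)⁵/(120·4))/100000 = -36016/146484375 m
Superposition: y = Σ y_i = -57407/292968750 m ≈ -0.000196 m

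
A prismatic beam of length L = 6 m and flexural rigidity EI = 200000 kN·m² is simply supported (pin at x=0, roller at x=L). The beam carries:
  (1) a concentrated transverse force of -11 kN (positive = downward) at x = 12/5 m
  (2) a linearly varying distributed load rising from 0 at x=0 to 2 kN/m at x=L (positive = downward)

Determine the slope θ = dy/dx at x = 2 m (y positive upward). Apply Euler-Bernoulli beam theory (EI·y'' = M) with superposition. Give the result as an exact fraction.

Load 1 — point force P=-11 kN at a=12/5 m (b=L-a=18/5):
  θ_1 = -Pb(L²-b²-3x²)/(6LEI)  [x≤a] = -(-11)·(18/5)·(6²-(18/5)²-3·2²)/(6·6·200000) = 759/12500000 rad
Load 2 — triangular load w₀=2 kN/m (0→w₀ over full span):
  θ_2 = -w₀(7L⁴-30L²x²+15x⁴)/(360LEI) = -2·(7·6⁴-30·6²·2²+15·2⁴)/(360·6·200000) = -13/562500 rad
Superposition: θ = Σ θ_i = 4231/112500000 rad ≈ 0.000038 rad

θ(2) = 4231/112500000 rad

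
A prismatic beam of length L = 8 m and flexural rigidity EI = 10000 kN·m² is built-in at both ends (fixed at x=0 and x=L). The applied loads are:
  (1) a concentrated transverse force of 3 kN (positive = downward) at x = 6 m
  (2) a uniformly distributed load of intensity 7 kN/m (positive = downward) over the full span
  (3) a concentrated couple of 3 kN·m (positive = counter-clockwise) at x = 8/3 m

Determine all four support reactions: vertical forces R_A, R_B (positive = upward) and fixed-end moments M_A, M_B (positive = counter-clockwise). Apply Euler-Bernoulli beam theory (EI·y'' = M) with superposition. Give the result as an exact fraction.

Load 1 — point force P=3 kN at a=6 m (b=L-a=2):
  R_A = Pb²(3a+b)/L³ = 3·2²·(3·6+2)/8³ = 15/32 kN
  M_A = Pab²/L² = 3·6·2²/8² = 9/8 kN·m
  R_B = Pa²(a+3b)/L³ = 3·6²·(6+3·2)/8³ = 81/32 kN
  M_B = -Pa²b/L² = -3·6²·2/8² = -27/8 kN·m
Load 2 — uniform load w=7 kN/m over full span:
  R_A = wL/2 = 7·8/2 = 28 kN
  M_A = wL²/12 = 7·8²/12 = 112/3 kN·m
  R_B = wL/2 = 7·8/2 = 28 kN
  M_B = -wL²/12 = -7·8²/12 = -112/3 kN·m
Load 3 — applied couple M₀=3 kN·m at a=8/3 m (b=L-a=16/3):
  R_A = 6M₀ab/L³ = 6·3·(8/3)·(16/3)/8³ = 1/2 kN
  M_A = M₀b(2a-b)/L² = 3·(16/3)·(2·(8/3)-(16/3))/8² = 0 kN·m
  R_B = -6M₀ab/L³ = -6·3·(8/3)·(16/3)/8³ = -1/2 kN
  M_B = M₀a(2b-a)/L² = 3·(8/3)·(2·(16/3)-(8/3))/8² = 1 kN·m
Superposition: R_A = 927/32 kN, M_A = 923/24 kN·m, R_B = 961/32 kN, M_B = -953/24 kN·m

R_A = 927/32 kN, M_A = 923/24 kN·m, R_B = 961/32 kN, M_B = -953/24 kN·m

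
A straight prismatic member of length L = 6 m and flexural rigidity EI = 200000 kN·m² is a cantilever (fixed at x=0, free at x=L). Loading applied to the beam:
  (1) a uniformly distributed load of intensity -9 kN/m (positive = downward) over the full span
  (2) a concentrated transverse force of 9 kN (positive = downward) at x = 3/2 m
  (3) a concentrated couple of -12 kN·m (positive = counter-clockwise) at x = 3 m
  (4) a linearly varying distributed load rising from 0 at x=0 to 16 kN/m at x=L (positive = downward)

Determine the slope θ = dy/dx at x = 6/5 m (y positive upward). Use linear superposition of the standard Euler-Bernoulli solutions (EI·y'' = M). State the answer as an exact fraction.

Load 1 — uniform load w=-9 kN/m over full span:
  θ_1 = -wx(x²-3Lx+3L²)/(6EI) = -(-9)·(6/5)·((6/5)²-3·6·(6/5)+3·6²)/(6·200000) = 4941/6250000 rad
Load 2 — point force P=9 kN at a=3/2 m (b=L-a=9/2):
  θ_2 = -Px(2a-x)/(2EI)  [x≤a] = -9·(6/5)·(2·(3/2)-(6/5))/(2·200000) = -243/5000000 rad
Load 3 — applied couple M₀=-12 kN·m at a=3 m (b=L-a=3):
  θ_3 = M₀x/EI  [x≤a] = (-12)·(6/5)/200000 = -9/125000 rad
Load 4 — triangular load w₀=16 kN/m (0→w₀ over full span):
  θ_4 = (w₀Lx²/4-w₀L²x/3-w₀x⁴/(24L))/EI = (16·6·(6/5)²/4-16·6²·(6/5)/3-16·(6/5)⁴/(24·6))/200000 = -7659/7812500 rad
Superposition: θ = Σ θ_i = -38799/125000000 rad ≈ -0.000310 rad

θ(6/5) = -38799/125000000 rad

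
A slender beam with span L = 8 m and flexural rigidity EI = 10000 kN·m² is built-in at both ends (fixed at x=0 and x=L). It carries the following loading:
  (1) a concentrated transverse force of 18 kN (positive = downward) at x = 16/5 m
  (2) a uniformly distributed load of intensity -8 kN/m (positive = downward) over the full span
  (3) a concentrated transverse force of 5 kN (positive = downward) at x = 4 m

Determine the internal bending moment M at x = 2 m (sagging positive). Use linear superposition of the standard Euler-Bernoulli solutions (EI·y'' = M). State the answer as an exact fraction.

M(2) = -1028/375 kN·m

Load 1 — point force P=18 kN at a=16/5 m (b=L-a=24/5):
  M_1 = Pb²(3a+b)x/L³ - Pab²/L²  [x≤a] = 18·(24/5)²·(3·(16/5)+(24/5))·2/8³ - 18·(16/5)·(24/5)²/8² = 324/125 kN·m
Load 2 — uniform load w=-8 kN/m over full span:
  M_2 = wLx/2 - wL²/12 - wx²/2 = (-8)·8·2/2 - (-8)·8²/12 - (-8)·2²/2 = -16/3 kN·m
Load 3 — point force P=5 kN at a=4 m (b=L-a=4):
  M_3 = Pb²(3a+b)x/L³ - Pab²/L²  [x≤a] = 5·4²·(3·4+4)·2/8³ - 5·4·4²/8² = 0 kN·m
Superposition: M = Σ M_i = -1028/375 kN·m ≈ -2.741333 kN·m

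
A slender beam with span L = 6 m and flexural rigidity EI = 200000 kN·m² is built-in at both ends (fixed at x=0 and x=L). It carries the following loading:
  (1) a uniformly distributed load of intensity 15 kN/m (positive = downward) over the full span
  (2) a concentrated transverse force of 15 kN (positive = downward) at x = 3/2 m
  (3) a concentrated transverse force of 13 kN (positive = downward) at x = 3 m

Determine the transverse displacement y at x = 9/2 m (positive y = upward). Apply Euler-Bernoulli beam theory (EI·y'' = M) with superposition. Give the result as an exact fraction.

Load 1 — uniform load w=15 kN/m over full span:
  y_1 = -wx²(L-x)²/(24EI) = -15·(9/2)²·(6-(9/2))²/(24·200000) = -729/5120000 m
Load 2 — point force P=15 kN at a=3/2 m (b=L-a=9/2):
  y_2 = -Pa²(L-x)²(3bL-(3b+a)(L-x))/(6L³EI)  [x>a] = -15·(3/2)²·(6-(9/2))²·(3·(9/2)·6-(3·(9/2)+(3/2))·(6-(9/2)))/(6·6³·200000) = -351/20480000 m
Load 3 — point force P=13 kN at a=3 m (b=L-a=3):
  y_3 = -Pa²(L-x)²(3bL-(3b+a)(L-x))/(6L³EI)  [x>a] = -13·3²·(6-(9/2))²·(3·3·6-(3·3+3)·(6-(9/2)))/(6·6³·200000) = -117/3200000 m
Superposition: y = Σ y_i = -20079/102400000 m ≈ -0.000196 m

y(9/2) = -20079/102400000 m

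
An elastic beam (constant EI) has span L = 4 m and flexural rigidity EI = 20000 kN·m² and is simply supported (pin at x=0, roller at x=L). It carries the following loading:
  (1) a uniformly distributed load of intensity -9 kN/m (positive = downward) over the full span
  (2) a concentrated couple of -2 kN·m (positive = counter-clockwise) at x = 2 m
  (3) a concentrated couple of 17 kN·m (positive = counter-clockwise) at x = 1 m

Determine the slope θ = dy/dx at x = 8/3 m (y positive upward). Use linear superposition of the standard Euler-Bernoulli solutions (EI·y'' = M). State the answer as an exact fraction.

θ(8/3) = -1231/1440000 rad

Load 1 — uniform load w=-9 kN/m over full span:
  θ_1 = -w(L³-6Lx²+4x³)/(24EI) = -(-9)·(4³-6·4·(8/3)²+4·(8/3)³)/(24·20000) = -13/22500 rad
Load 2 — applied couple M₀=-2 kN·m at a=2 m (b=L-a=2):
  θ_2 = (M₀x²/(2L)-M₀(x-a)+C₁)/EI  [x>a] with C₁=M₀(3b²-L²)/(6L)=1/3 = ((-2)·(8/3)²/(2·4)-(-2)·((8/3)-2)+(1/3))/20000 = -1/180000 rad
Load 3 — applied couple M₀=17 kN·m at a=1 m (b=L-a=3):
  θ_3 = (M₀x²/(2L)-M₀(x-a)+C₁)/EI  [x>a] with C₁=M₀(3b²-L²)/(6L)=187/24 = (17·(8/3)²/(2·4)-17·((8/3)-1)+(187/24))/20000 = -391/1440000 rad
Superposition: θ = Σ θ_i = -1231/1440000 rad ≈ -0.000855 rad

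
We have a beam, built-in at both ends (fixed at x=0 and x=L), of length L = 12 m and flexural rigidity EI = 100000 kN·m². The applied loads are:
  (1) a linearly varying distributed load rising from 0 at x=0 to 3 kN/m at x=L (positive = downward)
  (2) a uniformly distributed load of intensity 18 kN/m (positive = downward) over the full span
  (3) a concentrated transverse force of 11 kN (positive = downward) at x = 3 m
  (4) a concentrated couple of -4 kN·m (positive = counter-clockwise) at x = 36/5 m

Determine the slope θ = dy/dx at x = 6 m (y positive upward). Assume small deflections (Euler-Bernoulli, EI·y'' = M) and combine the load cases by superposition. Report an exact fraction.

Load 1 — triangular load w₀=3 kN/m (0→w₀ over full span):
  θ_1 = -w₀(2x(L-x)(L-2x)(x+2L)+x²(L-x)²)/(120LEI) = -3·(2·6·(12-6)·(12-2·6)·(6+2·12)+6²·(12-6)²)/(120·12·100000) = -27/1000000 rad
Load 2 — uniform load w=18 kN/m over full span:
  θ_2 = -wx(L-x)(L-2x)/(12EI) = -18·6·(12-6)·(12-2·6)/(12·100000) = 0 rad
Load 3 — point force P=11 kN at a=3 m (b=L-a=9):
  θ_3 = Pa²(L-x)(2bL-(3b+a)(L-x))/(2L³EI)  [x>a] = 11·3²·(12-6)·(2·9·12-(3·9+3)·(12-6))/(2·12³·100000) = 99/1600000 rad
Load 4 — applied couple M₀=-4 kN·m at a=36/5 m (b=L-a=24/5):
  θ_4 = (R_Ax²/2 - M_Ax)/EI  [x≤a] with R_A=-12/25, M_A=-32/25 = ((-12/25)·6²/2 - (-32/25)·6)/100000 = -3/312500 rad
Superposition: θ = Σ θ_i = 1011/40000000 rad ≈ 0.000025 rad

θ(6) = 1011/40000000 rad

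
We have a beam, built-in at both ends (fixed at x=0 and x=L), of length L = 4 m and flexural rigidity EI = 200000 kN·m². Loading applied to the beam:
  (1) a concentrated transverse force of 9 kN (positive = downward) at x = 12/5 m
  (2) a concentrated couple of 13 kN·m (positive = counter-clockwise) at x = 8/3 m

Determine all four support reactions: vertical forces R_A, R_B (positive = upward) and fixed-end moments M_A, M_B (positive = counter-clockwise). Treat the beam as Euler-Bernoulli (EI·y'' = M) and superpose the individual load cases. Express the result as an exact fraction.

Load 1 — point force P=9 kN at a=12/5 m (b=L-a=8/5):
  R_A = Pb²(3a+b)/L³ = 9·(8/5)²·(3·(12/5)+(8/5))/4³ = 396/125 kN
  M_A = Pab²/L² = 9·(12/5)·(8/5)²/4² = 432/125 kN·m
  R_B = Pa²(a+3b)/L³ = 9·(12/5)²·((12/5)+3·(8/5))/4³ = 729/125 kN
  M_B = -Pa²b/L² = -9·(12/5)²·(8/5)/4² = -648/125 kN·m
Load 2 — applied couple M₀=13 kN·m at a=8/3 m (b=L-a=4/3):
  R_A = 6M₀ab/L³ = 6·13·(8/3)·(4/3)/4³ = 13/3 kN
  M_A = M₀b(2a-b)/L² = 13·(4/3)·(2·(8/3)-(4/3))/4² = 13/3 kN·m
  R_B = -6M₀ab/L³ = -6·13·(8/3)·(4/3)/4³ = -13/3 kN
  M_B = M₀a(2b-a)/L² = 13·(8/3)·(2·(4/3)-(8/3))/4² = 0 kN·m
Superposition: R_A = 2813/375 kN, M_A = 2921/375 kN·m, R_B = 562/375 kN, M_B = -648/125 kN·m

R_A = 2813/375 kN, M_A = 2921/375 kN·m, R_B = 562/375 kN, M_B = -648/125 kN·m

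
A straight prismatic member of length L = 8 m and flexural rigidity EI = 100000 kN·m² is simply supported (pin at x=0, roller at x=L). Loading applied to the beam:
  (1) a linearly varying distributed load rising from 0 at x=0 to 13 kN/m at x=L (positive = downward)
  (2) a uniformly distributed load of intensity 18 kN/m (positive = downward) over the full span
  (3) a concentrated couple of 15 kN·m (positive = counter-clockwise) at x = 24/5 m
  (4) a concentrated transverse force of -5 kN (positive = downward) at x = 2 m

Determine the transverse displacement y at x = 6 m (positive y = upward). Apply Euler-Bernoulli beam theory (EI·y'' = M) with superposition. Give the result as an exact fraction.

y(6) = -4621/500000 m

Load 1 — triangular load w₀=13 kN/m (0→w₀ over full span):
  y_1 = -w₀x(7L⁴-10L²x²+3x⁴)/(360LEI) = -13·6·(7·8⁴-10·8²·6²+3·6⁴)/(360·8·100000) = -1547/600000 m
Load 2 — uniform load w=18 kN/m over full span:
  y_2 = -wx(L³-2Lx²+x³)/(24EI) = -18·6·(8³-2·8·6²+6³)/(24·100000) = -171/25000 m
Load 3 — applied couple M₀=15 kN·m at a=24/5 m (b=L-a=16/5):
  y_3 = (M₀x³/(6L)-M₀(x-a)²/2+C₁x)/EI  [x>a] with C₁=M₀(3b²-L²)/(6L)=-52/5 = (15·6³/(6·8)-15·(6-(24/5))²/2+(-52/5)·6)/100000 = -57/1000000 m
Load 4 — point force P=-5 kN at a=2 m (b=L-a=6):
  y_4 = -Pa(L-x)(2Lx-a²-x²)/(6LEI)  [x>a] = -(-5)·2·(8-6)·(2·8·6-2²-6²)/(6·8·100000) = 7/30000 m
Superposition: y = Σ y_i = -4621/500000 m ≈ -0.009242 m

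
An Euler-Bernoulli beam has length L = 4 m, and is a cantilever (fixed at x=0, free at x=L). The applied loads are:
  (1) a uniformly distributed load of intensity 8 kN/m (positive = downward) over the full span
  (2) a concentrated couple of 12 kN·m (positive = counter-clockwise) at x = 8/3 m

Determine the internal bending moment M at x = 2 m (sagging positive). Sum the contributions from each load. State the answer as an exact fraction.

M(2) = -4 kN·m

Load 1 — uniform load w=8 kN/m over full span:
  M_1 = -w(L-x)²/2 = -8·(4-2)²/2 = -16 kN·m
Load 2 — applied couple M₀=12 kN·m at a=8/3 m (b=L-a=4/3):
  M_2 = M₀  [x≤a] = 12 = 12 kN·m
Superposition: M = Σ M_i = -4 kN·m ≈ -4.000000 kN·m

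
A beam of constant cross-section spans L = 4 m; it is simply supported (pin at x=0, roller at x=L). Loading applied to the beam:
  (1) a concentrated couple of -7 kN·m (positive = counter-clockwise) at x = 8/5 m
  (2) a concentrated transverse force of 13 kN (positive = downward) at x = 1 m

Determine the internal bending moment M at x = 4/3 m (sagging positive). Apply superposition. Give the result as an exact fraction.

Load 1 — applied couple M₀=-7 kN·m at a=8/5 m (b=L-a=12/5):
  M_1 = M₀x/L  [x≤a] = (-7)·(4/3)/4 = -7/3 kN·m
Load 2 — point force P=13 kN at a=1 m (b=L-a=3):
  M_2 = Pa(L-x)/L  [x>a] = 13·1·(4-(4/3))/4 = 26/3 kN·m
Superposition: M = Σ M_i = 19/3 kN·m ≈ 6.333333 kN·m

M(4/3) = 19/3 kN·m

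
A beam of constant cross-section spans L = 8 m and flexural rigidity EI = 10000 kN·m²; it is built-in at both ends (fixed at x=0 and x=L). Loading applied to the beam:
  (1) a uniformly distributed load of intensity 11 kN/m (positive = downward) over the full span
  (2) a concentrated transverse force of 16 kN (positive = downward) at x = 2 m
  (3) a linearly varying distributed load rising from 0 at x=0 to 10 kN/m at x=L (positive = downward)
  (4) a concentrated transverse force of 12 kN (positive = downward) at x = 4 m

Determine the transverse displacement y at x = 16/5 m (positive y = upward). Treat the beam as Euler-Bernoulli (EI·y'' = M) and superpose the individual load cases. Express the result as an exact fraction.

Load 1 — uniform load w=11 kN/m over full span:
  y_1 = -wx²(L-x)²/(24EI) = -11·(16/5)²·(8-(16/5))²/(24·10000) = -4224/390625 m
Load 2 — point force P=16 kN at a=2 m (b=L-a=6):
  y_2 = -Pa²(L-x)²(3bL-(3b+a)(L-x))/(6L³EI)  [x>a] = -16·2²·(8-(16/5))²·(3·6·8-(3·6+2)·(8-(16/5)))/(6·8³·10000) = -36/15625 m
Load 3 — triangular load w₀=10 kN/m (0→w₀ over full span):
  y_3 = -w₀x²(L-x)²(x+2L)/(120LEI) = -10·(16/5)²·(8-(16/5))²·((16/5)+2·8)/(120·8·10000) = -9216/1953125 m
Load 4 — point force P=12 kN at a=4 m (b=L-a=4):
  y_4 = -Pb²x²(3aL-(3a+b)x)/(6L³EI)  [x≤a] = -12·4²·(16/5)²·(3·4·8-(3·4+4)·(16/5))/(6·8³·10000) = -224/78125 m
Superposition: y = Σ y_i = -40436/1953125 m ≈ -0.020703 m

y(16/5) = -40436/1953125 m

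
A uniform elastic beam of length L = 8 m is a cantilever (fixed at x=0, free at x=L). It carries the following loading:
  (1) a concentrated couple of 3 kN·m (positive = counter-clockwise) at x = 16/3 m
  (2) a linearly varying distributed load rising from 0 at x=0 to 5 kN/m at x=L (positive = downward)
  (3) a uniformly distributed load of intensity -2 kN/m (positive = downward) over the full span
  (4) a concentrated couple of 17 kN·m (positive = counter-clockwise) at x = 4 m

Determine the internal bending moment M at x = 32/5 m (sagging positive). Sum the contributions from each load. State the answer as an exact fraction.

Load 1 — applied couple M₀=3 kN·m at a=16/3 m (b=L-a=8/3):
  M_1 = 0  [x>a] = 0 kN·m
Load 2 — triangular load w₀=5 kN/m (0→w₀ over full span):
  M_2 = w₀Lx/2 - w₀L²/3 - w₀x³/(6L) = 5·8·(32/5)/2 - 5·8²/3 - 5·(32/5)³/(6·8) = -448/75 kN·m
Load 3 — uniform load w=-2 kN/m over full span:
  M_3 = -w(L-x)²/2 = -(-2)·(8-(32/5))²/2 = 64/25 kN·m
Load 4 — applied couple M₀=17 kN·m at a=4 m (b=L-a=4):
  M_4 = 0  [x>a] = 0 kN·m
Superposition: M = Σ M_i = -256/75 kN·m ≈ -3.413333 kN·m

M(32/5) = -256/75 kN·m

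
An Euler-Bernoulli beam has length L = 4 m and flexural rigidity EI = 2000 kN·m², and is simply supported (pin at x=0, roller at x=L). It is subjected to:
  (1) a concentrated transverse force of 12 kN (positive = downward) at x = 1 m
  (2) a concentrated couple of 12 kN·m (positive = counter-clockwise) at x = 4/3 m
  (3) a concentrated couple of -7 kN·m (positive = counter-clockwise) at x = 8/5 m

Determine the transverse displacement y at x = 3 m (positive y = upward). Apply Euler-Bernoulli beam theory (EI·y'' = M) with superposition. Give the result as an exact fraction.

y(3) = -2581/1200000 m

Load 1 — point force P=12 kN at a=1 m (b=L-a=3):
  y_1 = -Pa(L-x)(2Lx-a²-x²)/(6LEI)  [x>a] = -12·1·(4-3)·(2·4·3-1²-3²)/(6·4·2000) = -7/2000 m
Load 2 — applied couple M₀=12 kN·m at a=4/3 m (b=L-a=8/3):
  y_2 = (M₀x³/(6L)-M₀(x-a)²/2+C₁x)/EI  [x>a] with C₁=M₀(3b²-L²)/(6L)=8/3 = (12·3³/(6·4)-12·(3-(4/3))²/2+(8/3)·3)/2000 = 29/12000 m
Load 3 — applied couple M₀=-7 kN·m at a=8/5 m (b=L-a=12/5):
  y_3 = (M₀x³/(6L)-M₀(x-a)²/2+C₁x)/EI  [x>a] with C₁=M₀(3b²-L²)/(6L)=-28/75 = ((-7)·3³/(6·4)-(-7)·(3-(8/5))²/2+(-28/75)·3)/2000 = -427/400000 m
Superposition: y = Σ y_i = -2581/1200000 m ≈ -0.002151 m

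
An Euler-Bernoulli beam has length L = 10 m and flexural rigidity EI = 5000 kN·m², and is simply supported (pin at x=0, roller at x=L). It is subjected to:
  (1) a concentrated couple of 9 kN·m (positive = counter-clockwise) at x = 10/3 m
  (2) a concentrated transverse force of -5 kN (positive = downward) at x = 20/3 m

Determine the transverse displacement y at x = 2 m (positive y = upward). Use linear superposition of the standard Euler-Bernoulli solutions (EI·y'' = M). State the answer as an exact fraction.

y(2) = 5909/506250 m

Load 1 — applied couple M₀=9 kN·m at a=10/3 m (b=L-a=20/3):
  y_1 = (M₀x³/(6L)+C₁x)/EI  [x≤a] with C₁=M₀(3b²-L²)/(6L)=5 = (9·2³/(6·10)+5·2)/5000 = 7/3125 m
Load 2 — point force P=-5 kN at a=20/3 m (b=L-a=10/3):
  y_2 = -Pbx(L²-b²-x²)/(6LEI)  [x≤a] = -(-5)·(10/3)·2·(10²-(10/3)²-2²)/(6·10·5000) = 191/20250 m
Superposition: y = Σ y_i = 5909/506250 m ≈ 0.011672 m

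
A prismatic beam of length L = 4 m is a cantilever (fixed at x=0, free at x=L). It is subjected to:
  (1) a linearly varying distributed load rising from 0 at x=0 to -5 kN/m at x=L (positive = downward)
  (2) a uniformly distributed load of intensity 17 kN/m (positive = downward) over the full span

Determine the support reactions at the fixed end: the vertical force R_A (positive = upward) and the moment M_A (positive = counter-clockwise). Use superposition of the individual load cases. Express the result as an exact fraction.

Load 1 — triangular load w₀=-5 kN/m (0→w₀ over full span):
  R_A = w₀L/2 = (-5)·4/2 = -10 kN
  M_A = w₀L²/3 = (-5)·4²/3 = -80/3 kN·m
Load 2 — uniform load w=17 kN/m over full span:
  R_A = wL = 17·4 = 68 kN
  M_A = wL²/2 = 17·4²/2 = 136 kN·m
Superposition: R_A = 58 kN, M_A = 328/3 kN·m

R_A = 58 kN, M_A = 328/3 kN·m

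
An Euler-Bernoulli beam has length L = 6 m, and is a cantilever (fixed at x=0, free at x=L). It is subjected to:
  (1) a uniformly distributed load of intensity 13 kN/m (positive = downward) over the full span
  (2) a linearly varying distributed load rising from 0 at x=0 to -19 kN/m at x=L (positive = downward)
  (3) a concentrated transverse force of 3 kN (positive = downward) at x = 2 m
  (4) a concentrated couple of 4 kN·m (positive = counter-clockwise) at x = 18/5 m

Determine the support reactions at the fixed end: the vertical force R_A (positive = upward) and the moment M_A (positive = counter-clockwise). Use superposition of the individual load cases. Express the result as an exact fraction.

R_A = 24 kN, M_A = 8 kN·m

Load 1 — uniform load w=13 kN/m over full span:
  R_A = wL = 13·6 = 78 kN
  M_A = wL²/2 = 13·6²/2 = 234 kN·m
Load 2 — triangular load w₀=-19 kN/m (0→w₀ over full span):
  R_A = w₀L/2 = (-19)·6/2 = -57 kN
  M_A = w₀L²/3 = (-19)·6²/3 = -228 kN·m
Load 3 — point force P=3 kN at a=2 m (b=L-a=4):
  R_A = P = 3 kN
  M_A = Pa = 3·2 = 6 kN·m
Load 4 — applied couple M₀=4 kN·m at a=18/5 m (b=L-a=12/5):
  R_A = 0 kN
  M_A = -M₀ = -4 kN·m
Superposition: R_A = 24 kN, M_A = 8 kN·m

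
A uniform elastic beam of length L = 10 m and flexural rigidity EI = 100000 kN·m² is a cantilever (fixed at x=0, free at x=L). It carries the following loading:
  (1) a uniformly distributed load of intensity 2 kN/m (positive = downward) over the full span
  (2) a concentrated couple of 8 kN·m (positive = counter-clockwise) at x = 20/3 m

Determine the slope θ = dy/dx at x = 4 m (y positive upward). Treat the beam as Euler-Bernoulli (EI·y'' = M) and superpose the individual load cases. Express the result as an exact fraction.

θ(4) = -43/18750 rad

Load 1 — uniform load w=2 kN/m over full span:
  θ_1 = -wx(x²-3Lx+3L²)/(6EI) = -2·4·(4²-3·10·4+3·10²)/(6·100000) = -49/18750 rad
Load 2 — applied couple M₀=8 kN·m at a=20/3 m (b=L-a=10/3):
  θ_2 = M₀x/EI  [x≤a] = 8·4/100000 = 1/3125 rad
Superposition: θ = Σ θ_i = -43/18750 rad ≈ -0.002293 rad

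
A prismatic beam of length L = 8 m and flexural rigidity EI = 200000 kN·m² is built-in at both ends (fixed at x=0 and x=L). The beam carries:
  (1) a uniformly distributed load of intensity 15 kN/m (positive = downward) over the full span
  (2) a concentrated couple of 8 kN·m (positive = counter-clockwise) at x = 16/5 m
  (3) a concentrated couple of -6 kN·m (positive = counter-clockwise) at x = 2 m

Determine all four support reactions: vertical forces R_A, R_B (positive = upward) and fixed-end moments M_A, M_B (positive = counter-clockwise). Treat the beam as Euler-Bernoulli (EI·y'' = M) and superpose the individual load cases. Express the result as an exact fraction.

Load 1 — uniform load w=15 kN/m over full span:
  R_A = wL/2 = 15·8/2 = 60 kN
  M_A = wL²/12 = 15·8²/12 = 80 kN·m
  R_B = wL/2 = 15·8/2 = 60 kN
  M_B = -wL²/12 = -15·8²/12 = -80 kN·m
Load 2 — applied couple M₀=8 kN·m at a=16/5 m (b=L-a=24/5):
  R_A = 6M₀ab/L³ = 6·8·(16/5)·(24/5)/8³ = 36/25 kN
  M_A = M₀b(2a-b)/L² = 8·(24/5)·(2·(16/5)-(24/5))/8² = 24/25 kN·m
  R_B = -6M₀ab/L³ = -6·8·(16/5)·(24/5)/8³ = -36/25 kN
  M_B = M₀a(2b-a)/L² = 8·(16/5)·(2·(24/5)-(16/5))/8² = 64/25 kN·m
Load 3 — applied couple M₀=-6 kN·m at a=2 m (b=L-a=6):
  R_A = 6M₀ab/L³ = 6·(-6)·2·6/8³ = -27/32 kN
  M_A = M₀b(2a-b)/L² = (-6)·6·(2·2-6)/8² = 9/8 kN·m
  R_B = -6M₀ab/L³ = -6·(-6)·2·6/8³ = 27/32 kN
  M_B = M₀a(2b-a)/L² = (-6)·2·(2·6-2)/8² = -15/8 kN·m
Superposition: R_A = 48477/800 kN, M_A = 16417/200 kN·m, R_B = 47523/800 kN, M_B = -15863/200 kN·m

R_A = 48477/800 kN, M_A = 16417/200 kN·m, R_B = 47523/800 kN, M_B = -15863/200 kN·m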